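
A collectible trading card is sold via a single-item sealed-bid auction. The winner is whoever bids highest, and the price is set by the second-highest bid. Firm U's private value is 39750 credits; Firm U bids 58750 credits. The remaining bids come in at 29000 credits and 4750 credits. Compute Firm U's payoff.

Firm U's payoff: 10750 credits.

Highest competing bid: 29000 credits.
Firm U's bid 58750 credits is the highest overall, so Firm U wins and pays the second-highest bid, 29000 credits.
Payoff = value − price = 39750 credits − 29000 credits = 10750 credits.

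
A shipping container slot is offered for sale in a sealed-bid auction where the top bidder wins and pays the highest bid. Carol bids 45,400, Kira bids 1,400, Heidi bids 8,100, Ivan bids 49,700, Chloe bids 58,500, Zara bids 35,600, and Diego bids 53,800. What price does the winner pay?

Bids in descending order: Chloe 58,500; Diego 53,800; Ivan 49,700; Carol 45,400; Zara 35,600; Heidi 8,100; Kira 1,400.
Chloe is the highest bidder, so Chloe wins.
Under the first-price rule, the price is the highest bid: 58,500.

58,500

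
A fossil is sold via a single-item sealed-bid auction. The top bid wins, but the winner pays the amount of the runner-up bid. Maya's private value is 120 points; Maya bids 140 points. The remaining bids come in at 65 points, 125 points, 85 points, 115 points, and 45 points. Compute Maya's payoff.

Highest competing bid: 125 points.
Maya's bid 140 points is the highest overall, so Maya wins and pays the second-highest bid, 125 points.
Payoff = value − price = 120 points − 125 points = -5 points.
Overbidding won the item at a price above value — truthful bidding would have avoided this loss.

-5 points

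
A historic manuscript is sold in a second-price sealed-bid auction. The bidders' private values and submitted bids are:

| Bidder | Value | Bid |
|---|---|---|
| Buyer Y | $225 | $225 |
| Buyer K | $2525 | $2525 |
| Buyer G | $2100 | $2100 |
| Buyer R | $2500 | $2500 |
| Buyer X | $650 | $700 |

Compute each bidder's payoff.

Payoffs: Buyer Y $0, Buyer K $25, Buyer G $0, Buyer R $0, Buyer X $0.

Sorted high to low: Buyer K $2525; Buyer R $2500; Buyer G $2100; Buyer X $700; Buyer Y $225.
Buyer K has the top bid and wins; the price is the second-highest bid, $2500.
Buyer K's payoff = $2525 − $2500 = $25. All other bidders lose, so their payoff is 0.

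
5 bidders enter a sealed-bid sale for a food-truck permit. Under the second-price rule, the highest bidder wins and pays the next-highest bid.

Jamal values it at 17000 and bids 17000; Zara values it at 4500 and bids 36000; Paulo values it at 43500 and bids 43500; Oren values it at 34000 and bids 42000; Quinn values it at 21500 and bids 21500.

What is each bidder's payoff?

Payoffs: Jamal 0, Zara 0, Paulo 1500, Oren 0, Quinn 0.

Ranking the bids: Paulo 43500 > Oren 42000 > Zara 36000 > Quinn 21500 > Jamal 17000.
Paulo has the top bid and wins; the price is the second-highest bid, 42000.
Paulo's payoff = 43500 − 42000 = 1500. All other bidders lose, so their payoff is 0.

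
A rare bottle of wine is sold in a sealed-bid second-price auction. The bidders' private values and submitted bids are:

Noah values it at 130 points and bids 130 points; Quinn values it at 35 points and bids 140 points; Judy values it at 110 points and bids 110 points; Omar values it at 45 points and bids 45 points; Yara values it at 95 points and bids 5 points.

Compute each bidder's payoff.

Ranking the bids: Quinn 140 points; Noah 130 points; Judy 110 points; Omar 45 points; Yara 5 points.
Quinn has the top bid and wins; the price is the second-highest bid, 130 points.
Quinn's payoff = 35 points − 130 points = -95 points. All other bidders lose, so their payoff is 0.

Payoffs: Noah 0 points, Quinn -95 points, Judy 0 points, Omar 0 points, Yara 0 points.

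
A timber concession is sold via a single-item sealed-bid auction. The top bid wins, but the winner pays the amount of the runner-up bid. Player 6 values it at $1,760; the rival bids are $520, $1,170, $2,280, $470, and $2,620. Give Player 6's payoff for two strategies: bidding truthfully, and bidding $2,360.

The highest competing bid is $2,620.
Bidding truthfully at $1,760: the top bid is $2,620 (a rival), so Player 6 loses. Payoff = $0.
Bidding $2,360: the top bid is $2,620 (a rival), so Player 6 loses. Payoff = $0.

(a) $0  (b) $0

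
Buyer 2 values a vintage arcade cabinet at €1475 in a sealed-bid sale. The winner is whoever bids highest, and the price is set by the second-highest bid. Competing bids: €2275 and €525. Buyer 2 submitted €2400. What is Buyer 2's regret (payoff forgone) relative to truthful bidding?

€800

The highest competing bid is €2275.
Bidding truthfully at €1475: the top bid is €2275 (a rival), so Buyer 2 loses. Payoff = €0.
Bidding €2400: Buyer 2 has the top bid, wins, and pays the second-highest bid €2275. Payoff = €1475 − €2275 = -€800.
Regret = truthful payoff − actual payoff = €0 − -€800 = €800.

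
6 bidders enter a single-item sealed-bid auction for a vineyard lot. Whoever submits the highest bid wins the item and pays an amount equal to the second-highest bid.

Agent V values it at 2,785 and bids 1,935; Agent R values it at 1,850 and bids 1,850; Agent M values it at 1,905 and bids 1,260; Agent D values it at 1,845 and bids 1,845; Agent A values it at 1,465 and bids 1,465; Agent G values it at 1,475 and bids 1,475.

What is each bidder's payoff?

Bids in descending order: Agent V 1,935; Agent R 1,850; Agent D 1,845; Agent G 1,475; Agent A 1,465; Agent M 1,260.
Agent V has the top bid and wins; the price is the second-highest bid, 1,850.
Agent V's payoff = 2,785 − 1,850 = 935. All other bidders lose, so their payoff is 0.

Agent V 935, Agent R 0, Agent M 0, Agent D 0, Agent A 0, Agent G 0.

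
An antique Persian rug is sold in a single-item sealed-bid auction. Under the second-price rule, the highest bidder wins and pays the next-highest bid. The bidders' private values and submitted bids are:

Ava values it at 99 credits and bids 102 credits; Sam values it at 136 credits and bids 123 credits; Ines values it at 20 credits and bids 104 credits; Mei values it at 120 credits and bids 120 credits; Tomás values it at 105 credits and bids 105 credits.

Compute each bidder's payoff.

Bids in descending order: Sam 123 credits; Mei 120 credits; Tomás 105 credits; Ines 104 credits; Ava 102 credits.
Sam has the top bid and wins; the price is the second-highest bid, 120 credits.
Sam's payoff = 136 credits − 120 credits = 16 credits. All other bidders lose, so their payoff is 0.

Payoffs: Ava 0 credits, Sam 16 credits, Ines 0 credits, Mei 0 credits, Tomás 0 credits.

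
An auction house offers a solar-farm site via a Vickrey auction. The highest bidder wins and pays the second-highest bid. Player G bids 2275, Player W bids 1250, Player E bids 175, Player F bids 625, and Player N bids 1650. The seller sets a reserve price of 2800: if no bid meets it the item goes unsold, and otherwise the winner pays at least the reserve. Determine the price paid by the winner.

unsold

Bids in descending order: Player G 2275, then Player N 1650, then Player W 1250, then Player F 625, then Player E 175.
The top bid 2275 is below the reserve 2800, so the item goes unsold and nothing is paid.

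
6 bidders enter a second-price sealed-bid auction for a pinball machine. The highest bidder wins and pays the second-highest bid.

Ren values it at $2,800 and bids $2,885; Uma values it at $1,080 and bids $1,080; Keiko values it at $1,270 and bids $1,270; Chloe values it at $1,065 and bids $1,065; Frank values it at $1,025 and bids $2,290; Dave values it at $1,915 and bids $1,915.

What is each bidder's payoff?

Sorted high to low: Ren $2,885, then Frank $2,290, then Dave $1,915, then Keiko $1,270, then Uma $1,080, then Chloe $1,065.
Ren has the top bid and wins; the price is the second-highest bid, $2,290.
Ren's payoff = $2,800 − $2,290 = $510. All other bidders lose, so their payoff is 0.

Payoffs: Ren $510, Uma $0, Keiko $0, Chloe $0, Frank $0, Dave $0.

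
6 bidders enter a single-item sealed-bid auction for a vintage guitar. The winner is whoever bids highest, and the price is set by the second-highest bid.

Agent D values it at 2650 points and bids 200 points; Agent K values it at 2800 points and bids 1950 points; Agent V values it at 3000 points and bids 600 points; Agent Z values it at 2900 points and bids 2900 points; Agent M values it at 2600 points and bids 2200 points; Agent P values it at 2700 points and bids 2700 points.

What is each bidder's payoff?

Agent D 0 points, Agent K 0 points, Agent V 0 points, Agent Z 200 points, Agent M 0 points, Agent P 0 points.

Ranking the bids: Agent Z 2900 points; Agent P 2700 points; Agent M 2200 points; Agent K 1950 points; Agent V 600 points; Agent D 200 points.
Agent Z has the top bid and wins; the price is the second-highest bid, 2700 points.
Agent Z's payoff = 2900 points − 2700 points = 200 points. All other bidders lose, so their payoff is 0.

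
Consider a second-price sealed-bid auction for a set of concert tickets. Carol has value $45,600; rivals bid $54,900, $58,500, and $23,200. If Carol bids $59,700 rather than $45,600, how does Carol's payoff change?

The highest competing bid is $58,500.
Bidding truthfully at $45,600: the top bid is $58,500 (a rival), so Carol loses. Payoff = $0.
Bidding $59,700: Carol has the top bid, wins, and pays the second-highest bid $58,500. Payoff = $45,600 − $58,500 = -$12,900.
Change = -$12,900 − $0 = -$12,900.

-$12,900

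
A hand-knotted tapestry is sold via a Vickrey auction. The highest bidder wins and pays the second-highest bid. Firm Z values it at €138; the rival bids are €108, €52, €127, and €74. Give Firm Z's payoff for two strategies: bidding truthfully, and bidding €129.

Truthful: €11; alternative: €11.

The highest competing bid is €127.
Bidding truthfully at €138: Firm Z has the top bid, wins, and pays the second-highest bid €127. Payoff = €138 − €127 = €11.
Bidding €129: Firm Z has the top bid, wins, and pays the second-highest bid €127. Payoff = €138 − €127 = €11.
The bid only affects whether you win, not the price — here both bids land on the same side of the top rival bid, so the deviation is payoff-neutral.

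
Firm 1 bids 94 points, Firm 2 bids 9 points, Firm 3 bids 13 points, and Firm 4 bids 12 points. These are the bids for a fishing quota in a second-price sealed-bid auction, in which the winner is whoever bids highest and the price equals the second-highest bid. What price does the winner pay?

Sorted high to low: Firm 1 94 points; Firm 3 13 points; Firm 4 12 points; Firm 2 9 points.
Firm 1 is the highest bidder, so Firm 1 wins.
Under the second-price rule, the price is the second-highest bid: 13 points.

The winner pays 13 points.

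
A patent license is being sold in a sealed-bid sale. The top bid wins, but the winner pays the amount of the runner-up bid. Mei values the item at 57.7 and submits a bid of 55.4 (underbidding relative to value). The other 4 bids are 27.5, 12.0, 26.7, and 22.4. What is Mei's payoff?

Highest competing bid: 27.5.
Mei's bid 55.4 is the highest overall, so Mei wins and pays the second-highest bid, 27.5.
Payoff = value − price = 57.7 − 27.5 = 30.2.

Payoff = 30.2.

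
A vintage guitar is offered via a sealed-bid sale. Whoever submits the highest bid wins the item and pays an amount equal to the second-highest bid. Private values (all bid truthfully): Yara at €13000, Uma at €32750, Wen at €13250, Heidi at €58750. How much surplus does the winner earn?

Winner's surplus: €26000.

Sorted high to low: Heidi €58750 > Uma €32750 > Wen €13250 > Yara €13000.
Heidi wins with the top bid and pays the second-highest, €32750.
Surplus = €58750 − €32750 = €26000.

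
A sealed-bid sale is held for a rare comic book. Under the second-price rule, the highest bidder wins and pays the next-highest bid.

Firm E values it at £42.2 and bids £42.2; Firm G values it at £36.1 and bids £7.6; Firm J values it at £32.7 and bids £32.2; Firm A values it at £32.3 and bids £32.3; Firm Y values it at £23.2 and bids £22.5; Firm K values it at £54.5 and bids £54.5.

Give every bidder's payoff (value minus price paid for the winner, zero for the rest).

Ordered from highest: Firm K £54.5; Firm E £42.2; Firm A £32.3; Firm J £32.2; Firm Y £22.5; Firm G £7.6.
Firm K has the top bid and wins; the price is the second-highest bid, £42.2.
Firm K's payoff = £54.5 − £42.2 = £12.3. All other bidders lose, so their payoff is 0.

Firm E £0.0, Firm G £0.0, Firm J £0.0, Firm A £0.0, Firm Y £0.0, Firm K £12.3.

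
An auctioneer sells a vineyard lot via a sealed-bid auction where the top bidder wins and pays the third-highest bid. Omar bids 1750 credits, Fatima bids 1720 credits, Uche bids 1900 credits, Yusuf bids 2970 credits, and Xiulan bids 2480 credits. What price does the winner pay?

Ranking the bids: Yusuf 2970 credits > Xiulan 2480 credits > Uche 1900 credits > Omar 1750 credits > Fatima 1720 credits.
Yusuf is the highest bidder, so Yusuf wins.
Under the third-price rule, the price is the third-highest bid: 1900 credits.

1900 credits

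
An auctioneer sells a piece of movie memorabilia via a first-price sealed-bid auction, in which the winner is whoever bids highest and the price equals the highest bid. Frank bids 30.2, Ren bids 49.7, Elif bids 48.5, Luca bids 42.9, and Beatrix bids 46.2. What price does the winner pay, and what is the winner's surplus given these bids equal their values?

Bids in descending order: Ren 49.7 > Elif 48.5 > Beatrix 46.2 > Luca 42.9 > Frank 30.2.
Ren is the highest bidder, so Ren wins.
Under the first-price rule, the price is the highest bid: 49.7.
Surplus = 49.7 − 49.7 = 0.0.

The winner pays 49.7 for a surplus of 0.0.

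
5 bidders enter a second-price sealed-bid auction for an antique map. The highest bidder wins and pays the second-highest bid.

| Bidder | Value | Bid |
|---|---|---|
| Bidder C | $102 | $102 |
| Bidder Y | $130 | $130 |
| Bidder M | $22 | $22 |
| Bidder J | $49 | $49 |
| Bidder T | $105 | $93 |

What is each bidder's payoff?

Bidder C $0, Bidder Y $28, Bidder M $0, Bidder J $0, Bidder T $0.

Bids in descending order: Bidder Y $130 > Bidder C $102 > Bidder T $93 > Bidder J $49 > Bidder M $22.
Bidder Y has the top bid and wins; the price is the second-highest bid, $102.
Bidder Y's payoff = $130 − $102 = $28. All other bidders lose, so their payoff is 0.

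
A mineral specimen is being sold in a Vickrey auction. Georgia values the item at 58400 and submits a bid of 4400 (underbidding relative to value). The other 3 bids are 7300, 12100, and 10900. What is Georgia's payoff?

0

Highest competing bid: 12100.
Georgia's bid 4400 is not the highest, so Georgia loses, pays nothing, and earns zero payoff.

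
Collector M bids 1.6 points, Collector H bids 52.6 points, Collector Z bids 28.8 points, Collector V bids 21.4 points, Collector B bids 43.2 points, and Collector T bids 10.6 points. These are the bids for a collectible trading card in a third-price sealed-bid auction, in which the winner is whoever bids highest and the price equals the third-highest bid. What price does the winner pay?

28.8 points

Bids in descending order: Collector H 52.6 points, then Collector B 43.2 points, then Collector Z 28.8 points, then Collector V 21.4 points, then Collector T 10.6 points, then Collector M 1.6 points.
Collector H is the highest bidder, so Collector H wins.
Under the third-price rule, the price is the third-highest bid: 28.8 points.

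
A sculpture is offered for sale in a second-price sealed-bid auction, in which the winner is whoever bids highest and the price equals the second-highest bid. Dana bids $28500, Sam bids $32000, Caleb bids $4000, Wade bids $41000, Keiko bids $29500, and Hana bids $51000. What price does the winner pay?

Ranking the bids: Hana $51000, then Wade $41000, then Sam $32000, then Keiko $29500, then Dana $28500, then Caleb $4000.
Hana is the highest bidder, so Hana wins.
Under the second-price rule, the price is the second-highest bid: $41000.

Price paid: $41000.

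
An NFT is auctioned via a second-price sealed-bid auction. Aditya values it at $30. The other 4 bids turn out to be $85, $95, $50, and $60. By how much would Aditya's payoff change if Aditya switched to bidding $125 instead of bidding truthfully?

The highest competing bid is $95.
Bidding truthfully at $30: the top bid is $95 (a rival), so Aditya loses. Payoff = $0.
Bidding $125: Aditya has the top bid, wins, and pays the second-highest bid $95. Payoff = $30 − $95 = -$65.
Change = -$65 − $0 = -$65.

Change in payoff: -$65.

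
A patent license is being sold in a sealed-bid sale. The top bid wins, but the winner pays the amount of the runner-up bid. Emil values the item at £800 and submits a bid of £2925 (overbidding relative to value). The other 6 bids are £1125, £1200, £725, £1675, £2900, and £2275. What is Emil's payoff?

-£2100

Highest competing bid: £2900.
Emil's bid £2925 is the highest overall, so Emil wins and pays the second-highest bid, £2900.
Payoff = value − price = £800 − £2900 = -£2100.
Overbidding won the item at a price above value — truthful bidding would have avoided this loss.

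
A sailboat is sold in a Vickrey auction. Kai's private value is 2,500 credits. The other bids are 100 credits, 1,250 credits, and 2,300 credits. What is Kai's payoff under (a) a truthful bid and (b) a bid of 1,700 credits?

(a) 200 credits  (b) 0 credits

The highest competing bid is 2,300 credits.
Bidding truthfully at 2,500 credits: Kai has the top bid, wins, and pays the second-highest bid 2,300 credits. Payoff = 2,500 credits − 2,300 credits = 200 credits.
Bidding 1,700 credits: the top bid is 2,300 credits (a rival), so Kai loses. Payoff = 0 credits.
This is the dominant-strategy logic: truthful bidding weakly beats any alternative.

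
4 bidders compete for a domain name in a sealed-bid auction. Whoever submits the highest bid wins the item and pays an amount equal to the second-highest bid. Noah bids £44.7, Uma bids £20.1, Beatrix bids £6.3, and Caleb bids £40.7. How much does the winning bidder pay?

Ranking the bids: Noah £44.7 > Caleb £40.7 > Uma £20.1 > Beatrix £6.3.
Noah has the highest bid, so Noah wins.
The second-highest bid is £40.7, so that is what Noah pays.

Price paid: £40.7.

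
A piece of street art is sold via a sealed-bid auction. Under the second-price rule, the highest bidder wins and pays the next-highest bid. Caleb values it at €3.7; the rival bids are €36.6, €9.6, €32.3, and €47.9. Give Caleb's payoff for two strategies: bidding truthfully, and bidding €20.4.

Truthful: €0.0; alternative: €0.0.

The highest competing bid is €47.9.
Bidding truthfully at €3.7: the top bid is €47.9 (a rival), so Caleb loses. Payoff = €0.0.
Bidding €20.4: the top bid is €47.9 (a rival), so Caleb loses. Payoff = €0.0.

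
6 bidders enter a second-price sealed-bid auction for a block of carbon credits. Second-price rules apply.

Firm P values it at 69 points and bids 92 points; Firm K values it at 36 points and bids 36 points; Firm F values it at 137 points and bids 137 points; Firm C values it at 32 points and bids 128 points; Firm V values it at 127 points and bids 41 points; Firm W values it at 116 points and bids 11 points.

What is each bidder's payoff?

Payoffs: Firm P 0 points, Firm K 0 points, Firm F 9 points, Firm C 0 points, Firm V 0 points, Firm W 0 points.

Bids in descending order: Firm F 137 points > Firm C 128 points > Firm P 92 points > Firm V 41 points > Firm K 36 points > Firm W 11 points.
Firm F has the top bid and wins; the price is the second-highest bid, 128 points.
Firm F's payoff = 137 points − 128 points = 9 points. All other bidders lose, so their payoff is 0.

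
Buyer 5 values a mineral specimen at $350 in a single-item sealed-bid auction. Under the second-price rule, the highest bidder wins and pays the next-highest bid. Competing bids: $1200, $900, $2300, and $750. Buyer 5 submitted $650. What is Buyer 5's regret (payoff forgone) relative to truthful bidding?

Payoff forgone: $0.

The highest competing bid is $2300.
Bidding truthfully at $350: the top bid is $2300 (a rival), so Buyer 5 loses. Payoff = $0.
Bidding $650: the top bid is $2300 (a rival), so Buyer 5 loses. Payoff = $0.
Regret = truthful payoff − actual payoff = $0 − $0 = $0.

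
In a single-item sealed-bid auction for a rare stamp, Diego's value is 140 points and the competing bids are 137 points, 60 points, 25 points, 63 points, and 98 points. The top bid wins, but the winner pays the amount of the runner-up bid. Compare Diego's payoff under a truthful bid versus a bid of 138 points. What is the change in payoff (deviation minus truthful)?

Payoff change: 0 points.

The highest competing bid is 137 points.
Bidding truthfully at 140 points: Diego has the top bid, wins, and pays the second-highest bid 137 points. Payoff = 140 points − 137 points = 3 points.
Bidding 138 points: Diego has the top bid, wins, and pays the second-highest bid 137 points. Payoff = 140 points − 137 points = 3 points.
Change = 3 points − 3 points = 0 points.
The bid only affects whether you win, not the price — here both bids land on the same side of the top rival bid, so the deviation is payoff-neutral.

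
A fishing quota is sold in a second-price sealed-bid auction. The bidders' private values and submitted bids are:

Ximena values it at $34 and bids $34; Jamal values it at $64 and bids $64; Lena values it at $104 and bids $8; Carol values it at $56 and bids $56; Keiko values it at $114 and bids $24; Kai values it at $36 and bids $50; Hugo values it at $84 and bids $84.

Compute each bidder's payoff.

Ordered from highest: Hugo $84, then Jamal $64, then Carol $56, then Kai $50, then Ximena $34, then Keiko $24, then Lena $8.
Hugo has the top bid and wins; the price is the second-highest bid, $64.
Hugo's payoff = $84 − $64 = $20. All other bidders lose, so their payoff is 0.

Payoffs: Ximena $0, Jamal $0, Lena $0, Carol $0, Keiko $0, Kai $0, Hugo $20.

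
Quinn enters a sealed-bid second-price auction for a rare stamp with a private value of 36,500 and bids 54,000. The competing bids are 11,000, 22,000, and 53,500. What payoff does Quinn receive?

Highest competing bid: 53,500.
Quinn's bid 54,000 is the highest overall, so Quinn wins and pays the second-highest bid, 53,500.
Payoff = value − price = 36,500 − 53,500 = -17,000.
Overbidding won the item at a price above value — truthful bidding would have avoided this loss.

-17,000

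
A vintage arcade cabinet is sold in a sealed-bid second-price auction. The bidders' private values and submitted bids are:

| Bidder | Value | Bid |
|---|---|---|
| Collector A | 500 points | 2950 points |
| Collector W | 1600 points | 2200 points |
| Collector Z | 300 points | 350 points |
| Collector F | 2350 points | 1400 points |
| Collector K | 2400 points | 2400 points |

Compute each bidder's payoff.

Bids in descending order: Collector A 2950 points; Collector K 2400 points; Collector W 2200 points; Collector F 1400 points; Collector Z 350 points.
Collector A has the top bid and wins; the price is the second-highest bid, 2400 points.
Collector A's payoff = 500 points − 2400 points = -1900 points. All other bidders lose, so their payoff is 0.

Collector A -1900 points, Collector W 0 points, Collector Z 0 points, Collector F 0 points, Collector K 0 points.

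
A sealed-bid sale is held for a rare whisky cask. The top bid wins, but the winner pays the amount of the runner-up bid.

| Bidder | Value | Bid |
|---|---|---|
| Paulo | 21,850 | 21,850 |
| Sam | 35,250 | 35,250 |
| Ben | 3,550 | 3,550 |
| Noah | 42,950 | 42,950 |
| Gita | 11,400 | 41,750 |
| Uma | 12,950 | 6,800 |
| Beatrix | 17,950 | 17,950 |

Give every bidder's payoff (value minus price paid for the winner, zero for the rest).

Payoffs: Paulo 0, Sam 0, Ben 0, Noah 1,200, Gita 0, Uma 0, Beatrix 0.

Bids in descending order: Noah 42,950; Gita 41,750; Sam 35,250; Paulo 21,850; Beatrix 17,950; Uma 6,800; Ben 3,550.
Noah has the top bid and wins; the price is the second-highest bid, 41,750.
Noah's payoff = 42,950 − 41,750 = 1,200. All other bidders lose, so their payoff is 0.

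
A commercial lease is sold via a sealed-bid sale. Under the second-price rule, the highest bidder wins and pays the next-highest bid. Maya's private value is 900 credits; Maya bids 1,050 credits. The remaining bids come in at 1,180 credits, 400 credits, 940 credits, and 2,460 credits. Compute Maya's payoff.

Highest competing bid: 2,460 credits.
Maya's bid 1,050 credits is not the highest, so Maya loses, pays nothing, and earns zero payoff.

Payoff = 0 credits.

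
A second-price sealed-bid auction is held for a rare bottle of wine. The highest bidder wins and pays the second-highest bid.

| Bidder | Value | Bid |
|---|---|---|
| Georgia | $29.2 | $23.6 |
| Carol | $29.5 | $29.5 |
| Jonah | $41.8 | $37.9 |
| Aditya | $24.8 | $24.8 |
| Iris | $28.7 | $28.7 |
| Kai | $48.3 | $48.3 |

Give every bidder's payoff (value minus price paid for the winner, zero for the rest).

Sorted high to low: Kai $48.3, then Jonah $37.9, then Carol $29.5, then Iris $28.7, then Aditya $24.8, then Georgia $23.6.
Kai has the top bid and wins; the price is the second-highest bid, $37.9.
Kai's payoff = $48.3 − $37.9 = $10.4. All other bidders lose, so their payoff is 0.

Georgia $0.0, Carol $0.0, Jonah $0.0, Aditya $0.0, Iris $0.0, Kai $10.4.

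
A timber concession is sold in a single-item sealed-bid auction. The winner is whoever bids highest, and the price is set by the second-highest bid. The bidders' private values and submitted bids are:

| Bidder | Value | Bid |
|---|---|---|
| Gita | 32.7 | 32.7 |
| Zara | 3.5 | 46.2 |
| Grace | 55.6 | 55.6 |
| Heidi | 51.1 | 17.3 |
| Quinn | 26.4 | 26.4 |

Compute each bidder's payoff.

Payoffs: Gita 0.0, Zara 0.0, Grace 9.4, Heidi 0.0, Quinn 0.0.

Sorted high to low: Grace 55.6 > Zara 46.2 > Gita 32.7 > Quinn 26.4 > Heidi 17.3.
Grace has the top bid and wins; the price is the second-highest bid, 46.2.
Grace's payoff = 55.6 − 46.2 = 9.4. All other bidders lose, so their payoff is 0.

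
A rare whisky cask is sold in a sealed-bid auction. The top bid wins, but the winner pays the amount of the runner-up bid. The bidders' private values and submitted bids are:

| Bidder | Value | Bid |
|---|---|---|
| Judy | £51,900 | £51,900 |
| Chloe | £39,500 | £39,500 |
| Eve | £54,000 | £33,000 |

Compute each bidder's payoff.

Judy £12,400, Chloe £0, Eve £0.

Bids in descending order: Judy £51,900 > Chloe £39,500 > Eve £33,000.
Judy has the top bid and wins; the price is the second-highest bid, £39,500.
Judy's payoff = £51,900 − £39,500 = £12,400. All other bidders lose, so their payoff is 0.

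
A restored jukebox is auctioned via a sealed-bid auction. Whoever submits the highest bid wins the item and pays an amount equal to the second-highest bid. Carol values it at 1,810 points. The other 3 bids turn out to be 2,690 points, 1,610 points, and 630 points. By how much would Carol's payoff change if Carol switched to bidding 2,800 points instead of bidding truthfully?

The highest competing bid is 2,690 points.
Bidding truthfully at 1,810 points: the top bid is 2,690 points (a rival), so Carol loses. Payoff = 0 points.
Bidding 2,800 points: Carol has the top bid, wins, and pays the second-highest bid 2,690 points. Payoff = 1,810 points − 2,690 points = -880 points.
Change = -880 points − 0 points = -880 points.

Change in payoff: -880 points.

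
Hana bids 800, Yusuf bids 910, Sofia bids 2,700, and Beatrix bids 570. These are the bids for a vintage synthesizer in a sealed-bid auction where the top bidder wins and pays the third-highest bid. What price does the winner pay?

The winner pays 800.

Ranking the bids: Sofia 2,700, then Yusuf 910, then Hana 800, then Beatrix 570.
Sofia is the highest bidder, so Sofia wins.
Under the third-price rule, the price is the third-highest bid: 800.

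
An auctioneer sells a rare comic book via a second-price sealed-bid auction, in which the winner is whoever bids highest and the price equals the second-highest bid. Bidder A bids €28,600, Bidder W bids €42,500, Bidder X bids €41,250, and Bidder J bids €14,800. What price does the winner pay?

Ordered from highest: Bidder W €42,500; Bidder X €41,250; Bidder A €28,600; Bidder J €14,800.
Bidder W is the highest bidder, so Bidder W wins.
Under the second-price rule, the price is the second-highest bid: €41,250.

Price paid: €41,250.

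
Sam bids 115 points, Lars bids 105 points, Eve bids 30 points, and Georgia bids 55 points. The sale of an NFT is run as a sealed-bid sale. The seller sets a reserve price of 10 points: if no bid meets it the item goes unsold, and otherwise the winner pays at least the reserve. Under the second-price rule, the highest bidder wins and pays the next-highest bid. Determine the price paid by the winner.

The winner pays 105 points.

Bids in descending order: Sam 115 points > Lars 105 points > Georgia 55 points > Eve 30 points.
Sam has the highest bid, so Sam wins.
The second-highest bid is 105 points, which exceeds the reserve, so that sets the price.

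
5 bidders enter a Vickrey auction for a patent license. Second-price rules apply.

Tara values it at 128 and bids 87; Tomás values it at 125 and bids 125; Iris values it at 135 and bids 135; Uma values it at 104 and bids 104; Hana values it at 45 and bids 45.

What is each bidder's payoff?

Payoffs: Tara 0, Tomás 0, Iris 10, Uma 0, Hana 0.

Bids in descending order: Iris 135; Tomás 125; Uma 104; Tara 87; Hana 45.
Iris has the top bid and wins; the price is the second-highest bid, 125.
Iris's payoff = 135 − 125 = 10. All other bidders lose, so their payoff is 0.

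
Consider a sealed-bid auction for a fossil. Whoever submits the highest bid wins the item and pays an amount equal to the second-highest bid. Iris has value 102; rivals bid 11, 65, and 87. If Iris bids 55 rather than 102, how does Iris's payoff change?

The highest competing bid is 87.
Bidding truthfully at 102: Iris has the top bid, wins, and pays the second-highest bid 87. Payoff = 102 − 87 = 15.
Bidding 55: the top bid is 87 (a rival), so Iris loses. Payoff = 0.
Change = 0 − 15 = -15.
This is the dominant-strategy logic: truthful bidding weakly beats any alternative.

-15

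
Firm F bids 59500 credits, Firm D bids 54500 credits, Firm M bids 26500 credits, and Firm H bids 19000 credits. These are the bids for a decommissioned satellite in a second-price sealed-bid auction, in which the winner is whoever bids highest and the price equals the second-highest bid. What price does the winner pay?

54500 credits

Ranking the bids: Firm F 59500 credits > Firm D 54500 credits > Firm M 26500 credits > Firm H 19000 credits.
Firm F is the highest bidder, so Firm F wins.
Under the second-price rule, the price is the second-highest bid: 54500 credits.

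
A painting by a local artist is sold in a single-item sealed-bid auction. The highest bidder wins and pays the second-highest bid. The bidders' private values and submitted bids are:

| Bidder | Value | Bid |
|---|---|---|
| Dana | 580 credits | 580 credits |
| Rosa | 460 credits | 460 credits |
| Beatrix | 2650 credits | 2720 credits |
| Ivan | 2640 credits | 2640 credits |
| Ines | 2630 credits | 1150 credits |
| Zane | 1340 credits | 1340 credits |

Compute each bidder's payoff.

Bids in descending order: Beatrix 2720 credits; Ivan 2640 credits; Zane 1340 credits; Ines 1150 credits; Dana 580 credits; Rosa 460 credits.
Beatrix has the top bid and wins; the price is the second-highest bid, 2640 credits.
Beatrix's payoff = 2650 credits − 2640 credits = 10 credits. All other bidders lose, so their payoff is 0.

Dana 0 credits, Rosa 0 credits, Beatrix 10 credits, Ivan 0 credits, Ines 0 credits, Zane 0 credits.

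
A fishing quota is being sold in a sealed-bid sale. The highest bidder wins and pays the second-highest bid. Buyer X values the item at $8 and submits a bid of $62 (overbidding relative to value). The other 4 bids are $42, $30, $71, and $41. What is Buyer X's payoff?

Buyer X's payoff: $0.

Highest competing bid: $71.
Buyer X's bid $62 is not the highest, so Buyer X loses, pays nothing, and earns zero payoff.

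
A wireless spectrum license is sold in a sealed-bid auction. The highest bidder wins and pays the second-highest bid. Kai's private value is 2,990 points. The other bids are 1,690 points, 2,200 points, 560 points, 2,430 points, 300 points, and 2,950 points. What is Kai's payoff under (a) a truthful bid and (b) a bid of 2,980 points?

Truthful: 40 points; alternative: 40 points.

The highest competing bid is 2,950 points.
Bidding truthfully at 2,990 points: Kai has the top bid, wins, and pays the second-highest bid 2,950 points. Payoff = 2,990 points − 2,950 points = 40 points.
Bidding 2,980 points: Kai has the top bid, wins, and pays the second-highest bid 2,950 points. Payoff = 2,990 points − 2,950 points = 40 points.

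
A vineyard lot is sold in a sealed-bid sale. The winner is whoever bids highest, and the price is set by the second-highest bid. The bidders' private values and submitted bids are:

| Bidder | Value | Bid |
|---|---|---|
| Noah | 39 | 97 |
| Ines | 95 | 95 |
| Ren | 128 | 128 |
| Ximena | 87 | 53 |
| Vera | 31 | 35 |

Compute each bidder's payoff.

Sorted high to low: Ren 128 > Noah 97 > Ines 95 > Ximena 53 > Vera 35.
Ren has the top bid and wins; the price is the second-highest bid, 97.
Ren's payoff = 128 − 97 = 31. All other bidders lose, so their payoff is 0.

Noah 0, Ines 0, Ren 31, Ximena 0, Vera 0.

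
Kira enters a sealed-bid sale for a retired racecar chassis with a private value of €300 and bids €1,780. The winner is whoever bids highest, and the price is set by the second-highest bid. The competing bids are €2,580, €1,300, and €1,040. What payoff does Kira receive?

€0

Highest competing bid: €2,580.
Kira's bid €1,780 is not the highest, so Kira loses, pays nothing, and earns zero payoff.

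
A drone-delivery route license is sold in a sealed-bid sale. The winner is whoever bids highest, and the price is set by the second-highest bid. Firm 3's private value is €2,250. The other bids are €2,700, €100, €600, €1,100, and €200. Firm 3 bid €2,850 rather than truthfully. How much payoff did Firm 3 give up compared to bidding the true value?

€450

The highest competing bid is €2,700.
Bidding truthfully at €2,250: the top bid is €2,700 (a rival), so Firm 3 loses. Payoff = €0.
Bidding €2,850: Firm 3 has the top bid, wins, and pays the second-highest bid €2,700. Payoff = €2,250 − €2,700 = -€450.
Regret = truthful payoff − actual payoff = €0 − -€450 = €450.
Deviating from a truthful bid can only lose payoff in a second-price auction — never gain.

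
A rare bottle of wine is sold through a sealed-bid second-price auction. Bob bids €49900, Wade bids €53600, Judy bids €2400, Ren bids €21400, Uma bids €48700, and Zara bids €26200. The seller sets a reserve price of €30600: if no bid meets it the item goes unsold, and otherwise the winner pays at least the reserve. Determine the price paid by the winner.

Ordered from highest: Wade €53600, then Bob €49900, then Uma €48700, then Zara €26200, then Ren €21400, then Judy €2400.
Wade has the highest bid, so Wade wins.
The second-highest bid is €49900, which exceeds the reserve, so that sets the price.

The winner pays €49900.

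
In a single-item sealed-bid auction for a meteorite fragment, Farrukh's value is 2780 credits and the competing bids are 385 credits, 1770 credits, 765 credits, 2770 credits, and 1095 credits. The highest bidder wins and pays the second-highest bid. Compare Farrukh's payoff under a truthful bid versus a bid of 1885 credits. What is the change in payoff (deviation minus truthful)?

-10 credits

The highest competing bid is 2770 credits.
Bidding truthfully at 2780 credits: Farrukh has the top bid, wins, and pays the second-highest bid 2770 credits. Payoff = 2780 credits − 2770 credits = 10 credits.
Bidding 1885 credits: the top bid is 2770 credits (a rival), so Farrukh loses. Payoff = 0 credits.
Change = 0 credits − 10 credits = -10 credits.
This is the dominant-strategy logic: truthful bidding weakly beats any alternative.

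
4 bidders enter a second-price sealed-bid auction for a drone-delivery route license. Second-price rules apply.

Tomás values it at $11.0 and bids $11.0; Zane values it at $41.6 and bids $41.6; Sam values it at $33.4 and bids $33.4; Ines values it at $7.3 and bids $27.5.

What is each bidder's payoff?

Tomás $0.0, Zane $8.2, Sam $0.0, Ines $0.0.

Bids in descending order: Zane $41.6 > Sam $33.4 > Ines $27.5 > Tomás $11.0.
Zane has the top bid and wins; the price is the second-highest bid, $33.4.
Zane's payoff = $41.6 − $33.4 = $8.2. All other bidders lose, so their payoff is 0.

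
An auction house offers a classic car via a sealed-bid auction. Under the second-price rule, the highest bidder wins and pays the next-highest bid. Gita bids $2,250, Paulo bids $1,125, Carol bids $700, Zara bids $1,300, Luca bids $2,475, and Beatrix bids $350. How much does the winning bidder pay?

Ranking the bids: Luca $2,475, then Gita $2,250, then Zara $1,300, then Paulo $1,125, then Carol $700, then Beatrix $350.
Luca has the highest bid, so Luca wins.
The second-highest bid is $2,250, so that is what Luca pays.

Price paid: $2,250.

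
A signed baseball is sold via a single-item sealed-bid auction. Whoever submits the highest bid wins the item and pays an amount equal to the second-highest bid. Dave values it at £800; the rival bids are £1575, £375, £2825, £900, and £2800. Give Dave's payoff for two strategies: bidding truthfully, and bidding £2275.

The highest competing bid is £2825.
Bidding truthfully at £800: the top bid is £2825 (a rival), so Dave loses. Payoff = £0.
Bidding £2275: the top bid is £2825 (a rival), so Dave loses. Payoff = £0.

(a) £0  (b) £0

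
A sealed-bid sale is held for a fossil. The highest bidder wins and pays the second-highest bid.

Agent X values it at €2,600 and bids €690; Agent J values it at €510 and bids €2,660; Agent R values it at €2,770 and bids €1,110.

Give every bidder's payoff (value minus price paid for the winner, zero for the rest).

Agent X €0, Agent J -€600, Agent R €0.

Bids in descending order: Agent J €2,660 > Agent R €1,110 > Agent X €690.
Agent J has the top bid and wins; the price is the second-highest bid, €1,110.
Agent J's payoff = €510 − €1,110 = -€600. All other bidders lose, so their payoff is 0.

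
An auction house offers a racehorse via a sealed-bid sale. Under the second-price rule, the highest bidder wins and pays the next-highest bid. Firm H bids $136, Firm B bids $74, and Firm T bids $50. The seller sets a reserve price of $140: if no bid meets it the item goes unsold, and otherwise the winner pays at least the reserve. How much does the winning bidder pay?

Bids in descending order: Firm H $136; Firm B $74; Firm T $50.
The top bid $136 is below the reserve $140, so the item goes unsold and nothing is paid.

unsold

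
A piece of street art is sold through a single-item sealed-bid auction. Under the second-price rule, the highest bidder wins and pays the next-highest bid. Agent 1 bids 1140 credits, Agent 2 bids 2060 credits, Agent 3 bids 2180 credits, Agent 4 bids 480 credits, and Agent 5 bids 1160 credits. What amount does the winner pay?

Bids in descending order: Agent 3 2180 credits; Agent 2 2060 credits; Agent 5 1160 credits; Agent 1 1140 credits; Agent 4 480 credits.
Agent 3 has the highest bid, so Agent 3 wins.
The second-highest bid is 2060 credits, so that is what Agent 3 pays.

Price paid: 2060 credits.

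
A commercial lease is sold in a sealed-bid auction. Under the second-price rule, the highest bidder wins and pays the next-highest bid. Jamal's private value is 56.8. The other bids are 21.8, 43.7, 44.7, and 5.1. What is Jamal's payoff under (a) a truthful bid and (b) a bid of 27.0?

The highest competing bid is 44.7.
Bidding truthfully at 56.8: Jamal has the top bid, wins, and pays the second-highest bid 44.7. Payoff = 56.8 − 44.7 = 12.1.
Bidding 27.0: the top bid is 44.7 (a rival), so Jamal loses. Payoff = 0.0.
Deviating from a truthful bid can only lose payoff in a second-price auction — never gain.

(a) 12.1  (b) 0.0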